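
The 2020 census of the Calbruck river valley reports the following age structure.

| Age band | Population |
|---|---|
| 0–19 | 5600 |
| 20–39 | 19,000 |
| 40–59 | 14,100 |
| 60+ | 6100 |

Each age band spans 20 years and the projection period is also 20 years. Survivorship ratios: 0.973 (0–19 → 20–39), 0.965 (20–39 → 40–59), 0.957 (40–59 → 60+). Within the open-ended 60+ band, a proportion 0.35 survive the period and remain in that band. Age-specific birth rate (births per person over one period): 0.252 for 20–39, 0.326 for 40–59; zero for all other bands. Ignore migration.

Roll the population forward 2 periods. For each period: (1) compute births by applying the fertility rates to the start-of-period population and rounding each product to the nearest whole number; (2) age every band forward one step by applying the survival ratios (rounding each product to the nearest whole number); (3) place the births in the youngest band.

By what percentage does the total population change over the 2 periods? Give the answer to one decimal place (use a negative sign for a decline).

-0.1

Period 1.
Births: 19000 × 0.252 = 4788, 14100 × 0.326 = 4597 ⇒ total 9385
20–39: 5600 × 0.973 = 5449
40–59: 19000 × 0.965 = 18335
60+: 14100 × 0.957 + 6100 × 0.35 = 13494 + 2135 = 15629
End of period: [9385, 5449, 18335, 15629]
Period 2.
Births: 5449 × 0.252 = 1373, 18335 × 0.326 = 5977 ⇒ total 7350
20–39: 9385 × 0.973 = 9132
40–59: 5449 × 0.965 = 5258
60+: 18335 × 0.957 + 15629 × 0.35 = 17547 + 5470 = 23017
End of period: [7350, 9132, 5258, 23017]
Total: 44800 → 44757; change = -43; percentage change = -0.1%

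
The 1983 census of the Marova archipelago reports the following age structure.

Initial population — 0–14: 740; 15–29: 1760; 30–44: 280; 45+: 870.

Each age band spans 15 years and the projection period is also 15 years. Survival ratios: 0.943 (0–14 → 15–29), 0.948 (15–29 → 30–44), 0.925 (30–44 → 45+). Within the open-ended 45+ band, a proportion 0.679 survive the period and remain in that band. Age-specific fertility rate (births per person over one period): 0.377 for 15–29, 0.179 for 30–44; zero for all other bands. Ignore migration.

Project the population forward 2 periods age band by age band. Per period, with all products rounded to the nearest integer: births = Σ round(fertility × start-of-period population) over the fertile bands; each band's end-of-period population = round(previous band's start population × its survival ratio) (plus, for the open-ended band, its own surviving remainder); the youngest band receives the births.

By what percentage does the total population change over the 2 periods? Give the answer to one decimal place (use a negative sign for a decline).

10.1

Numbering the groups 1..4 from youngest to oldest:
Period 1.
Births: 1760 × 0.377 = 664, 280 × 0.179 = 50 → 714
Group 2: 740 × 0.943 = 698
Group 3: 1760 × 0.948 = 1668
Group 4: 280 × 0.925 + 870 × 0.679 = 259 + 591 = 850
→ [714, 698, 1668, 850]
Period 2.
Births: 698 × 0.377 = 263, 1668 × 0.179 = 299 → 562
Group 2: 714 × 0.943 = 673
Group 3: 698 × 0.948 = 662
Group 4: 1668 × 0.925 + 850 × 0.679 = 1543 + 577 = 2120
→ [562, 673, 662, 2120]
Total: 3650 → 4017; change = 367; percentage change = 10.1%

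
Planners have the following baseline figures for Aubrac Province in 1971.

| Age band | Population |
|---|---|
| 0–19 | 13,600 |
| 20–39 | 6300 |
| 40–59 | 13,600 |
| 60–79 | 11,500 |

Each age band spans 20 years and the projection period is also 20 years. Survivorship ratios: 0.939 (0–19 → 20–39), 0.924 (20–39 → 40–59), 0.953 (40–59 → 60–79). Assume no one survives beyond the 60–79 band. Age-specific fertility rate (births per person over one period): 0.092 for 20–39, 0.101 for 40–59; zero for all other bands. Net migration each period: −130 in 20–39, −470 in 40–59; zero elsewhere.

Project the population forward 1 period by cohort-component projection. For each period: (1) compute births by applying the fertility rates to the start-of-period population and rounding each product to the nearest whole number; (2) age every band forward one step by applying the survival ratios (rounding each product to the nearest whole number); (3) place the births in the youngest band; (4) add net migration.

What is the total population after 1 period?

Period 1:
Births: 6300 × 0.092 = 580, 13600 × 0.101 = 1374 — total 1954
20–39: 13600 × 0.939 = 12770
40–59: 6300 × 0.924 = 5821
60–79: 13600 × 0.953 = 12961
Net migration: 20–39 − 130 → 12640; 40–59 − 470 → 5351
Population now: 0–19=1954, 20–39=12640, 40–59=5351, 60–79=12961
Total after period 1: 1954 + 12640 + 5351 + 12961 = 32906

32906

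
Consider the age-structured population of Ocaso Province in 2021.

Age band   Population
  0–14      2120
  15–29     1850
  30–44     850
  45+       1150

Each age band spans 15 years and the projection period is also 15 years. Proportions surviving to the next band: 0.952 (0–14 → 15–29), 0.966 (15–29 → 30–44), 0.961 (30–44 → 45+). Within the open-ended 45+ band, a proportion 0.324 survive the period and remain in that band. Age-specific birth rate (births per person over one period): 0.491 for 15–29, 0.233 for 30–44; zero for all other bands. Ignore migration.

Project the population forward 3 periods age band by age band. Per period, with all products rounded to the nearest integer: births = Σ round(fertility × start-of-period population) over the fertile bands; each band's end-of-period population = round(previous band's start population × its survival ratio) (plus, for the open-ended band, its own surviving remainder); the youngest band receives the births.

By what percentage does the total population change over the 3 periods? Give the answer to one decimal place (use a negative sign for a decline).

-1.5

After projecting period 1:
Births: 1850 × 0.491 = 908  |  850 × 0.233 = 198 ⇒ total 1106
15–29: 2120 × 0.952 = 2018
30–44: 1850 × 0.966 = 1787
45+: 850 × 0.961 + 1150 × 0.324 = 817 + 373 = 1190
End of period: [1106, 2018, 1787, 1190]
After projecting period 2:
Births: 2018 × 0.491 = 991  |  1787 × 0.233 = 416 ⇒ total 1407
15–29: 1106 × 0.952 = 1053
30–44: 2018 × 0.966 = 1949
45+: 1787 × 0.961 + 1190 × 0.324 = 1717 + 386 = 2103
End of period: [1407, 1053, 1949, 2103]
After projecting period 3:
Births: 1053 × 0.491 = 517  |  1949 × 0.233 = 454 ⇒ total 971
15–29: 1407 × 0.952 = 1339
30–44: 1053 × 0.966 = 1017
45+: 1949 × 0.961 + 2103 × 0.324 = 1873 + 681 = 2554
End of period: [971, 1339, 1017, 2554]
Total: 5970 → 5881; change = -89; percentage change = -1.5%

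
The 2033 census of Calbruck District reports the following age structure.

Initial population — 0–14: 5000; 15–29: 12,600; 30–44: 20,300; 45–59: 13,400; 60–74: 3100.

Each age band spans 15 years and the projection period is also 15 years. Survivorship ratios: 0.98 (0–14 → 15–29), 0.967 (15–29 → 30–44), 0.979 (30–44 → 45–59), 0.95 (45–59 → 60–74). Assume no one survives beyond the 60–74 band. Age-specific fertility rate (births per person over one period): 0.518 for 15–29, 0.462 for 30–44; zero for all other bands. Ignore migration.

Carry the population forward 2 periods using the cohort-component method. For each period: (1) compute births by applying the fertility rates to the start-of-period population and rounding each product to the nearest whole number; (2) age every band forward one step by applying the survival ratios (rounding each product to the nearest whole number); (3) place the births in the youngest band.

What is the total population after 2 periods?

(Groups numbered youngest = 1 to oldest = 5.)
Period 1:
Births: 12600 × 0.518 = 6527 ; 20300 × 0.462 = 9379 → 15906
Group 2: 5000 × 0.98 = 4900
Group 3: 12600 × 0.967 = 12184
Group 4: 20300 × 0.979 = 19874
Group 5: 13400 × 0.95 = 12730
End of period: [15906, 4900, 12184, 19874, 12730]
Period 2:
Births: 4900 × 0.518 = 2538 ; 12184 × 0.462 = 5629 → 8167
Group 2: 15906 × 0.98 = 15588
Group 3: 4900 × 0.967 = 4738
Group 4: 12184 × 0.979 = 11928
Group 5: 19874 × 0.95 = 18880
End of period: [8167, 15588, 4738, 11928, 18880]
Total after period 2: 8167 + 15588 + 4738 + 11928 + 18880 = 59301

59301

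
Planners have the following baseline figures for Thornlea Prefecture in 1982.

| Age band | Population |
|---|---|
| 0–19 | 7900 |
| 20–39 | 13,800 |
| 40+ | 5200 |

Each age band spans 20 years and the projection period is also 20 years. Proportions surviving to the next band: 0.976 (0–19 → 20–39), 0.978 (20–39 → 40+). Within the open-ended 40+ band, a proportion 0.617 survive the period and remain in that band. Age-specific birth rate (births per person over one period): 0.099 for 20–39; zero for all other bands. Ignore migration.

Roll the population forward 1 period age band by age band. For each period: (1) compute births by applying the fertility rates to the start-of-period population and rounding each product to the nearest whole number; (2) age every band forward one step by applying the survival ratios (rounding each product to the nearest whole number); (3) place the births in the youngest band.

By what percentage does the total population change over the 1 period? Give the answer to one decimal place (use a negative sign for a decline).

-4.2

Period 1.
Births: 13800 × 0.099 = 1366
20–39: 7900 × 0.976 = 7710
40+: 13800 × 0.978 + 5200 × 0.617 = 13496 + 3208 = 16704
Giving 1366 / 7710 / 16704.
Total: 26900 → 25780; change = -1120; percentage change = -4.2%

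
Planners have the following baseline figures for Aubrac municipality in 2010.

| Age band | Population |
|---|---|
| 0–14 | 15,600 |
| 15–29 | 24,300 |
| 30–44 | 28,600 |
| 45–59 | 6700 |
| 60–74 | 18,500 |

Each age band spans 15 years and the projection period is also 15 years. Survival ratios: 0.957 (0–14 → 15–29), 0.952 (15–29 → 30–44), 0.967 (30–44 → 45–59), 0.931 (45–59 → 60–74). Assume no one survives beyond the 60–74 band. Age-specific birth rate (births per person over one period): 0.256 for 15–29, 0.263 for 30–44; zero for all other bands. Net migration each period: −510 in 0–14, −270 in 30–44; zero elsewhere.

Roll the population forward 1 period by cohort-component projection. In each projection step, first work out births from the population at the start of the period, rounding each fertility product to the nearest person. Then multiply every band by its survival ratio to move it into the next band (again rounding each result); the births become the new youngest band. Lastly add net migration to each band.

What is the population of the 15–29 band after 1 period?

After projecting period 1:
Births: 24300 × 0.256 = 6221 ; 28600 × 0.263 = 7522 ⇒ total 13743
15–29: 15600 × 0.957 = 14929
30–44: 24300 × 0.952 = 23134
45–59: 28600 × 0.967 = 27656
60–74: 6700 × 0.931 = 6238
Net migration: 0–14 − 510 → 13233; 30–44 − 270 → 22864
→ [13233, 14929, 22864, 27656, 6238]

14929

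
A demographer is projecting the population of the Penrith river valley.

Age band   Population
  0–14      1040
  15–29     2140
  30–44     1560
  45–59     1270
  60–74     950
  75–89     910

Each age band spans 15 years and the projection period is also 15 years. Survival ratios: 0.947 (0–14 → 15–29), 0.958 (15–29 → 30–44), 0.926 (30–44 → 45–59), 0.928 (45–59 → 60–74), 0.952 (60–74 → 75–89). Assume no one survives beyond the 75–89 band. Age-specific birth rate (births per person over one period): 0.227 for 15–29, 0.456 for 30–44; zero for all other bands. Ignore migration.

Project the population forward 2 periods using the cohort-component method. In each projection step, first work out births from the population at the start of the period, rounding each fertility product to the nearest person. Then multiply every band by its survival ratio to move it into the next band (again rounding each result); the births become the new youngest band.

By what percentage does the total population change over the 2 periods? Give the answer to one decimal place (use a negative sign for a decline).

Numbering the bands 1..6 from youngest to oldest:
After projecting period 1:
Births: 2140 × 0.227 = 486  |  1560 × 0.456 = 711 ⇒ total 1197
Band 2: 1040 × 0.947 = 985
Band 3: 2140 × 0.958 = 2050
Band 4: 1560 × 0.926 = 1445
Band 5: 1270 × 0.928 = 1179
Band 6: 950 × 0.952 = 904
→ [1197, 985, 2050, 1445, 1179, 904]
After projecting period 2:
Births: 985 × 0.227 = 224  |  2050 × 0.456 = 935 ⇒ total 1159
Band 2: 1197 × 0.947 = 1134
Band 3: 985 × 0.958 = 944
Band 4: 2050 × 0.926 = 1898
Band 5: 1445 × 0.928 = 1341
Band 6: 1179 × 0.952 = 1122
→ [1159, 1134, 944, 1898, 1341, 1122]
Total: 7870 → 7598; change = -272; percentage change = -3.5%

-3.5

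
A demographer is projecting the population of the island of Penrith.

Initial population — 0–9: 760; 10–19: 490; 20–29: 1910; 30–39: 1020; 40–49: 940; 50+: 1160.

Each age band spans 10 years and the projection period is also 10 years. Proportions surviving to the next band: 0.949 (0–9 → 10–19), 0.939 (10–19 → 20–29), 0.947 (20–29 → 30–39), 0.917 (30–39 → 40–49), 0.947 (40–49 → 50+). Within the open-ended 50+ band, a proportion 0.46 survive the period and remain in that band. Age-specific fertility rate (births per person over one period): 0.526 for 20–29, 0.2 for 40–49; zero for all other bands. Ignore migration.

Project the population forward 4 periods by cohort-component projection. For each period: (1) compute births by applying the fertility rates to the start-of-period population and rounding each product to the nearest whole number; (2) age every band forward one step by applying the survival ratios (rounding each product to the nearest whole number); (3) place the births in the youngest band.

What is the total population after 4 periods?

Call the groups 1 to 6, youngest first.
After projecting period 1:
Births: 1910 * 0.526 = 1005 ; 940 * 0.2 = 188 ⇒ total 1193
Group 2: 760 * 0.949 = 721
Group 3: 490 * 0.939 = 460
Group 4: 1910 * 0.947 = 1809
Group 5: 1020 * 0.917 = 935
Group 6: 940 * 0.947 + 1160 * 0.46 = 890 + 534 = 1424
Population now: 0–9=1193, 10–19=721, 20–29=460, 30–39=1809, 40–49=935, 50+=1424
After projecting period 2:
Births: 460 * 0.526 = 242 ; 935 * 0.2 = 187 ⇒ total 429
Group 2: 1193 * 0.949 = 1132
Group 3: 721 * 0.939 = 677
Group 4: 460 * 0.947 = 436
Group 5: 1809 * 0.917 = 1659
Group 6: 935 * 0.947 + 1424 * 0.46 = 885 + 655 = 1540
Population now: 0–9=429, 10–19=1132, 20–29=677, 30–39=436, 40–49=1659, 50+=1540
After projecting period 3:
Births: 677 * 0.526 = 356 ; 1659 * 0.2 = 332 ⇒ total 688
Group 2: 429 * 0.949 = 407
Group 3: 1132 * 0.939 = 1063
Group 4: 677 * 0.947 = 641
Group 5: 436 * 0.917 = 400
Group 6: 1659 * 0.947 + 1540 * 0.46 = 1571 + 708 = 2279
Population now: 0–9=688, 10–19=407, 20–29=1063, 30–39=641, 40–49=400, 50+=2279
After projecting period 4:
Births: 1063 * 0.526 = 559 ; 400 * 0.2 = 80 ⇒ total 639
Group 2: 688 * 0.949 = 653
Group 3: 407 * 0.939 = 382
Group 4: 1063 * 0.947 = 1007
Group 5: 641 * 0.917 = 588
Group 6: 400 * 0.947 + 2279 * 0.46 = 379 + 1048 = 1427
Population now: 0–9=639, 10–19=653, 20–29=382, 30–39=1007, 40–49=588, 50+=1427
Total after period 4: 639 + 653 + 382 + 1007 + 588 + 1427 = 4696

4696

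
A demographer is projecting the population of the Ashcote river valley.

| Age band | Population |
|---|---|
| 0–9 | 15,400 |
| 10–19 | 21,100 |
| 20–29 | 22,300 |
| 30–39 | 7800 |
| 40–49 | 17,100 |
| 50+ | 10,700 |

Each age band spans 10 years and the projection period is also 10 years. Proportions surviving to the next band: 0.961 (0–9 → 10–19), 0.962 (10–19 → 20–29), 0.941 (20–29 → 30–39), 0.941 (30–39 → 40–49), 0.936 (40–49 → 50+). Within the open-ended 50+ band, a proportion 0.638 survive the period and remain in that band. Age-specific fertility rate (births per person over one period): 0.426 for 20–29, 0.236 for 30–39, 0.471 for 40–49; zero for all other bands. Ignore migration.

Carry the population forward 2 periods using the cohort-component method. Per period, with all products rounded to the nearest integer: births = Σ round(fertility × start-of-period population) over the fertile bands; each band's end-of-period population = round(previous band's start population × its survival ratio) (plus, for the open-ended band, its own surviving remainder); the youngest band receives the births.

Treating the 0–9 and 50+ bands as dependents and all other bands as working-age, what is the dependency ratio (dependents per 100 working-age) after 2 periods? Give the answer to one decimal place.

Numbering the bands 1..6 from youngest to oldest:
Period 1:
Births: 22300 × 0.426 = 9500, 7800 × 0.236 = 1841, 17100 × 0.471 = 8054 → total 19395
Band 2: 15400 × 0.961 = 14799
Band 3: 21100 × 0.962 = 20298
Band 4: 22300 × 0.941 = 20984
Band 5: 7800 × 0.941 = 7340
Band 6: 17100 × 0.936 + 10700 × 0.638 = 16006 + 6827 = 22833
→ [19395, 14799, 20298, 20984, 7340, 22833]
Period 2:
Births: 20298 × 0.426 = 8647, 20984 × 0.236 = 4952, 7340 × 0.471 = 3457 → total 17056
Band 2: 19395 × 0.961 = 18639
Band 3: 14799 × 0.962 = 14237
Band 4: 20298 × 0.941 = 19100
Band 5: 20984 × 0.941 = 19746
Band 6: 7340 × 0.936 + 22833 × 0.638 = 6870 + 14567 = 21437
→ [17056, 18639, 14237, 19100, 19746, 21437]
Dependents (band 0–9 + band 50+) = 17056 + 21437 = 38493; working-age = 71722; ratio = 38493/71722 × 100 = 53.7

53.7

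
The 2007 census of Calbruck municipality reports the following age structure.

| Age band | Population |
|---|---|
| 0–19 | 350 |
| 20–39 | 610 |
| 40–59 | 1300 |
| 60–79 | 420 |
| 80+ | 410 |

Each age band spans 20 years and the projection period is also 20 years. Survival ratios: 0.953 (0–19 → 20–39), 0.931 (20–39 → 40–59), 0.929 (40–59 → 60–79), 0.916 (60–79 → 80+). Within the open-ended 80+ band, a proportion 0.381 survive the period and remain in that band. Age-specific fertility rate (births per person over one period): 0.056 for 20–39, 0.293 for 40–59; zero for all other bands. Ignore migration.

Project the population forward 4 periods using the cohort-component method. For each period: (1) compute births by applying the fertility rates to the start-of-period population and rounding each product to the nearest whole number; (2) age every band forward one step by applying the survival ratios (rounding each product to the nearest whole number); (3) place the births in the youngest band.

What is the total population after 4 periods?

Numbering the groups 1..5 from youngest to oldest:
Period 1.
Births: 610 * 0.056 = 34 ; 1300 * 0.293 = 381 → total 415
Group 2: 350 * 0.953 = 334
Group 3: 610 * 0.931 = 568
Group 4: 1300 * 0.929 = 1208
Group 5: 420 * 0.916 + 410 * 0.381 = 385 + 156 = 541
End of period: [415, 334, 568, 1208, 541]
Period 2.
Births: 334 * 0.056 = 19 ; 568 * 0.293 = 166 → total 185
Group 2: 415 * 0.953 = 395
Group 3: 334 * 0.931 = 311
Group 4: 568 * 0.929 = 528
Group 5: 1208 * 0.916 + 541 * 0.381 = 1107 + 206 = 1313
End of period: [185, 395, 311, 528, 1313]
Period 3.
Births: 395 * 0.056 = 22 ; 311 * 0.293 = 91 → total 113
Group 2: 185 * 0.953 = 176
Group 3: 395 * 0.931 = 368
Group 4: 311 * 0.929 = 289
Group 5: 528 * 0.916 + 1313 * 0.381 = 484 + 500 = 984
End of period: [113, 176, 368, 289, 984]
Period 4.
Births: 176 * 0.056 = 10 ; 368 * 0.293 = 108 → total 118
Group 2: 113 * 0.953 = 108
Group 3: 176 * 0.931 = 164
Group 4: 368 * 0.929 = 342
Group 5: 289 * 0.916 + 984 * 0.381 = 265 + 375 = 640
End of period: [118, 108, 164, 342, 640]
Total after period 4: 118 + 108 + 164 + 342 + 640 = 1372

1372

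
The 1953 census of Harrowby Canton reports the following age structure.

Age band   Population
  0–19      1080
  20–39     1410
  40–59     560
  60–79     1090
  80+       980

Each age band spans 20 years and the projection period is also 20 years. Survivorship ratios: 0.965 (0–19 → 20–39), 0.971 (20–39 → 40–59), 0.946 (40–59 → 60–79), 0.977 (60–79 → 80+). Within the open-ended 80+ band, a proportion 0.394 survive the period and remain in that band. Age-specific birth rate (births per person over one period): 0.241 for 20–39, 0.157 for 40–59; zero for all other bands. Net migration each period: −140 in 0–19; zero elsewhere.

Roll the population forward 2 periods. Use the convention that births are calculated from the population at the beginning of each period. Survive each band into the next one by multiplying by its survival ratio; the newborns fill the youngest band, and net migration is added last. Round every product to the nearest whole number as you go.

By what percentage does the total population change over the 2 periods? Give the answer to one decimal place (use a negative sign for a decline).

-21.9

Call the bands 1 to 5, youngest first.
Period 1:
Births: 1410 × 0.241 = 340  |  560 × 0.157 = 88 — total 428
Band 2: 1080 × 0.965 = 1042
Band 3: 1410 × 0.971 = 1369
Band 4: 560 × 0.946 = 530
Band 5: 1090 × 0.977 + 980 × 0.394 = 1065 + 386 = 1451
Net migration: Band 1 − 140 → 288
End of period: [288, 1042, 1369, 530, 1451]
Period 2:
Births: 1042 × 0.241 = 251  |  1369 × 0.157 = 215 — total 466
Band 2: 288 × 0.965 = 278
Band 3: 1042 × 0.971 = 1012
Band 4: 1369 × 0.946 = 1295
Band 5: 530 × 0.977 + 1451 × 0.394 = 518 + 572 = 1090
Net migration: Band 1 − 140 → 326
End of period: [326, 278, 1012, 1295, 1090]
Total: 5120 → 4001; change = -1119; percentage change = -21.9%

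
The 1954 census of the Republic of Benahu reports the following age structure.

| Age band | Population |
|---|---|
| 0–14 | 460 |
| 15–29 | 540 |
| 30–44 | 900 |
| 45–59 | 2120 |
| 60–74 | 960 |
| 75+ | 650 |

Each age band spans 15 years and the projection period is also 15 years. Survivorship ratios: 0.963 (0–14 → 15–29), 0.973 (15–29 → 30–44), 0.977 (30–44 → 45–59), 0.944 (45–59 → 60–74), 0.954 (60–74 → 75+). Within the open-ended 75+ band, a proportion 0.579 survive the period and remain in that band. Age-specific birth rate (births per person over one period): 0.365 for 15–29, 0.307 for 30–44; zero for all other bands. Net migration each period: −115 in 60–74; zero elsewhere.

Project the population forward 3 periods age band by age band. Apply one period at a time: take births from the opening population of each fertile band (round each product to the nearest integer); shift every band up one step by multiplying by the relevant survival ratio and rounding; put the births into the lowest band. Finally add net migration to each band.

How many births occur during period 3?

298

Let group 1 be 0–14 through group 6 = 75+.
Period 1.
Births: 540 × 0.365 = 197 ; 900 × 0.307 = 276 → total 473
Group 2: 460 × 0.963 = 443
Group 3: 540 × 0.973 = 525
Group 4: 900 × 0.977 = 879
Group 5: 2120 × 0.944 = 2001
Group 6: 960 × 0.954 + 650 × 0.579 = 916 + 376 = 1292
Net migration: Group 5 − 115 → 1886
Giving 473 / 443 / 525 / 879 / 1886 / 1292.
Period 2.
Births: 443 × 0.365 = 162 ; 525 × 0.307 = 161 → total 323
Group 2: 473 × 0.963 = 455
Group 3: 443 × 0.973 = 431
Group 4: 525 × 0.977 = 513
Group 5: 879 × 0.944 = 830
Group 6: 1886 × 0.954 + 1292 × 0.579 = 1799 + 748 = 2547
Net migration: Group 5 − 115 → 715
Giving 323 / 455 / 431 / 513 / 715 / 2547.
Period 3.
Births: 455 × 0.365 = 166 ; 431 × 0.307 = 132 → total 298
Group 2: 323 × 0.963 = 311
Group 3: 455 × 0.973 = 443
Group 4: 431 × 0.977 = 421
Group 5: 513 × 0.944 = 484
Group 6: 715 × 0.954 + 2547 × 0.579 = 682 + 1475 = 2157
Net migration: Group 5 − 115 → 369
Giving 298 / 311 / 443 / 421 / 369 / 2157.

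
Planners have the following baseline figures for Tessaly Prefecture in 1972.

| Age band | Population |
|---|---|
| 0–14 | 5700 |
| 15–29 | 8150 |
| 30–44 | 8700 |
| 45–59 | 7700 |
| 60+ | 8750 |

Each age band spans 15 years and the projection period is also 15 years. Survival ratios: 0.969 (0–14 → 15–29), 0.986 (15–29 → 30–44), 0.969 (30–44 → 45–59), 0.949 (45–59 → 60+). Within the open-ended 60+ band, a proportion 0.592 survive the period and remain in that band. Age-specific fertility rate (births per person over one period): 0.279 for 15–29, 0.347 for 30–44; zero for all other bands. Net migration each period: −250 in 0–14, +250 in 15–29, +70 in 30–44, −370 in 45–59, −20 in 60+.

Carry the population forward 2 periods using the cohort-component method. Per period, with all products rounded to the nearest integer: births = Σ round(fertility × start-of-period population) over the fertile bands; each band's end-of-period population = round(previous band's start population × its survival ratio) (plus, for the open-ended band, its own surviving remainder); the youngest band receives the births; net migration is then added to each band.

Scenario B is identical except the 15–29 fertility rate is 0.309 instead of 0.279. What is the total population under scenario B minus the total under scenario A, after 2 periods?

After projecting period 1:
Births: 8150 * 0.279 = 2274  |  8700 * 0.347 = 3019 — total 5293
15–29: 5700 * 0.969 = 5523
30–44: 8150 * 0.986 = 8036
45–59: 8700 * 0.969 = 8430
60+: 7700 * 0.949 + 8750 * 0.592 = 7307 + 5180 = 12487
Net migration: 0–14 − 250 → 5043; 15–29 + 250 → 5773; 30–44 + 70 → 8106; 45–59 − 370 → 8060; 60+ − 20 → 12467
→ [5043, 5773, 8106, 8060, 12467]
After projecting period 2:
Births: 5773 * 0.279 = 1611  |  8106 * 0.347 = 2813 — total 4424
15–29: 5043 * 0.969 = 4887
30–44: 5773 * 0.986 = 5692
45–59: 8106 * 0.969 = 7855
60+: 8060 * 0.949 + 12467 * 0.592 = 7649 + 7380 = 15029
Net migration: 0–14 − 250 → 4174; 15–29 + 250 → 5137; 30–44 + 70 → 5762; 45–59 − 370 → 7485; 60+ − 20 → 15009
→ [4174, 5137, 5762, 7485, 15009]
Scenario A total after 2 periods: 37567
Scenario B projection —
After projecting period 1:
Births: 8150 * 0.309 = 2518  |  8700 * 0.347 = 3019 — total 5537
15–29: 5700 * 0.969 = 5523
30–44: 8150 * 0.986 = 8036
45–59: 8700 * 0.969 = 8430
60+: 7700 * 0.949 + 8750 * 0.592 = 7307 + 5180 = 12487
Net migration: 0–14 − 250 → 5287; 15–29 + 250 → 5773; 30–44 + 70 → 8106; 45–59 − 370 → 8060; 60+ − 20 → 12467
→ [5287, 5773, 8106, 8060, 12467]
After projecting period 2:
Births: 5773 * 0.309 = 1784  |  8106 * 0.347 = 2813 — total 4597
15–29: 5287 * 0.969 = 5123
30–44: 5773 * 0.986 = 5692
45–59: 8106 * 0.969 = 7855
60+: 8060 * 0.949 + 12467 * 0.592 = 7649 + 7380 = 15029
Net migration: 0–14 − 250 → 4347; 15–29 + 250 → 5373; 30–44 + 70 → 5762; 45–59 − 370 → 7485; 60+ − 20 → 15009
→ [4347, 5373, 5762, 7485, 15009]
Scenario B total after 2 periods: 37976
Difference B − A = 37976 − 37567 = 409

409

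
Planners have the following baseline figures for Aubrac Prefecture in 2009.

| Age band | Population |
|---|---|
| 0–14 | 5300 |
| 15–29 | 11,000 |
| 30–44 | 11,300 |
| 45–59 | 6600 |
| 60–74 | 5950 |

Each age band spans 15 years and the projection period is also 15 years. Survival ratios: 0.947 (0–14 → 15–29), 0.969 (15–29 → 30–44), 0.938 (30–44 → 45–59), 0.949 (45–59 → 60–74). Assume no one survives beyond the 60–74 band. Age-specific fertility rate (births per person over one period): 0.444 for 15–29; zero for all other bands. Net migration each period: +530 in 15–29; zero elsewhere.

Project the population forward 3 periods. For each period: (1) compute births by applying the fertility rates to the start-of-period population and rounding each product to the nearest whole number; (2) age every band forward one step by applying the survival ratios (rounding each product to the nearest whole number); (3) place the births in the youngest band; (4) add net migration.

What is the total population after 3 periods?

24679

Let band 1 be 0–14 through band 5 = 60–74.
[period 1]
Births: 11000 * 0.444 = 4884
Band 2: 5300 * 0.947 = 5019
Band 3: 11000 * 0.969 = 10659
Band 4: 11300 * 0.938 = 10599
Band 5: 6600 * 0.949 = 6263
Net migration: Band 2 + 530 → 5549
Giving 4884 / 5549 / 10659 / 10599 / 6263.
[period 2]
Births: 5549 * 0.444 = 2464
Band 2: 4884 * 0.947 = 4625
Band 3: 5549 * 0.969 = 5377
Band 4: 10659 * 0.938 = 9998
Band 5: 10599 * 0.949 = 10058
Net migration: Band 2 + 530 → 5155
Giving 2464 / 5155 / 5377 / 9998 / 10058.
[period 3]
Births: 5155 * 0.444 = 2289
Band 2: 2464 * 0.947 = 2333
Band 3: 5155 * 0.969 = 4995
Band 4: 5377 * 0.938 = 5044
Band 5: 9998 * 0.949 = 9488
Net migration: Band 2 + 530 → 2863
Giving 2289 / 2863 / 4995 / 5044 / 9488.
Total after period 3: 2289 + 2863 + 4995 + 5044 + 9488 = 24679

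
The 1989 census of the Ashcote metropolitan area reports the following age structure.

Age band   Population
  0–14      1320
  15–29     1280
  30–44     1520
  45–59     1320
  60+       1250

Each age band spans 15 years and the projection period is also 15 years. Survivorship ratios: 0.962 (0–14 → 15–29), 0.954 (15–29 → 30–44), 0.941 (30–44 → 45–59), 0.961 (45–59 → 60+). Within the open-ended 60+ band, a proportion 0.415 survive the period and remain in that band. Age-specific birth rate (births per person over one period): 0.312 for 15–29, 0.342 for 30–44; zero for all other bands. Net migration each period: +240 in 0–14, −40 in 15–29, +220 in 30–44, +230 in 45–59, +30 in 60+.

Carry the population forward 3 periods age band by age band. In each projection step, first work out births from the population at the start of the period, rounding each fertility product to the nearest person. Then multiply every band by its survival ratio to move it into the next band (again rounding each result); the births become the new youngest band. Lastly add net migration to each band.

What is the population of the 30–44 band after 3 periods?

1246

Period 1.
Births: 1280 × 0.312 = 399, 1520 × 0.342 = 520 ⇒ total 919
15–29: 1320 × 0.962 = 1270
30–44: 1280 × 0.954 = 1221
45–59: 1520 × 0.941 = 1430
60+: 1320 × 0.961 + 1250 × 0.415 = 1269 + 519 = 1788
Net migration: 0–14 + 240 → 1159; 15–29 − 40 → 1230; 30–44 + 220 → 1441; 45–59 + 230 → 1660; 60+ + 30 → 1818
Giving 1159 / 1230 / 1441 / 1660 / 1818.
Period 2.
Births: 1230 × 0.312 = 384, 1441 × 0.342 = 493 ⇒ total 877
15–29: 1159 × 0.962 = 1115
30–44: 1230 × 0.954 = 1173
45–59: 1441 × 0.941 = 1356
60+: 1660 × 0.961 + 1818 × 0.415 = 1595 + 754 = 2349
Net migration: 0–14 + 240 → 1117; 15–29 − 40 → 1075; 30–44 + 220 → 1393; 45–59 + 230 → 1586; 60+ + 30 → 2379
Giving 1117 / 1075 / 1393 / 1586 / 2379.
Period 3.
Births: 1075 × 0.312 = 335, 1393 × 0.342 = 476 ⇒ total 811
15–29: 1117 × 0.962 = 1075
30–44: 1075 × 0.954 = 1026
45–59: 1393 × 0.941 = 1311
60+: 1586 × 0.961 + 2379 × 0.415 = 1524 + 987 = 2511
Net migration: 0–14 + 240 → 1051; 15–29 − 40 → 1035; 30–44 + 220 → 1246; 45–59 + 230 → 1541; 60+ + 30 → 2541
Giving 1051 / 1035 / 1246 / 1541 / 2541.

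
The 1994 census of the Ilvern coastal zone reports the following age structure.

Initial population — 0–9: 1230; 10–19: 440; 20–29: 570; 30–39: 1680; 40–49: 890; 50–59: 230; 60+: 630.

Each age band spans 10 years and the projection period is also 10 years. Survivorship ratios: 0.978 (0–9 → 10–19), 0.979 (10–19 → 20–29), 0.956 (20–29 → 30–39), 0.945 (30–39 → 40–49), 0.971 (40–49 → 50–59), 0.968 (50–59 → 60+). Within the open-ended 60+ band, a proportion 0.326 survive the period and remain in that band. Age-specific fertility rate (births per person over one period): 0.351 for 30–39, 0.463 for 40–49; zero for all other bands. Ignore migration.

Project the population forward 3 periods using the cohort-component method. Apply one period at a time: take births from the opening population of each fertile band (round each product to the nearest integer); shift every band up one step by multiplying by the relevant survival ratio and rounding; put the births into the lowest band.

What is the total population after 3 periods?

6074

Numbering the groups 1..7 from youngest to oldest:
Period 1.
Births: 1680 × 0.351 = 590  |  890 × 0.463 = 412 → total 1002
Group 2: 1230 × 0.978 = 1203
Group 3: 440 × 0.979 = 431
Group 4: 570 × 0.956 = 545
Group 5: 1680 × 0.945 = 1588
Group 6: 890 × 0.971 = 864
Group 7: 230 × 0.968 + 630 × 0.326 = 223 + 205 = 428
→ [1002, 1203, 431, 545, 1588, 864, 428]
Period 2.
Births: 545 × 0.351 = 191  |  1588 × 0.463 = 735 → total 926
Group 2: 1002 × 0.978 = 980
Group 3: 1203 × 0.979 = 1178
Group 4: 431 × 0.956 = 412
Group 5: 545 × 0.945 = 515
Group 6: 1588 × 0.971 = 1542
Group 7: 864 × 0.968 + 428 × 0.326 = 836 + 140 = 976
→ [926, 980, 1178, 412, 515, 1542, 976]
Period 3.
Births: 412 × 0.351 = 145  |  515 × 0.463 = 238 → total 383
Group 2: 926 × 0.978 = 906
Group 3: 980 × 0.979 = 959
Group 4: 1178 × 0.956 = 1126
Group 5: 412 × 0.945 = 389
Group 6: 515 × 0.971 = 500
Group 7: 1542 × 0.968 + 976 × 0.326 = 1493 + 318 = 1811
→ [383, 906, 959, 1126, 389, 500, 1811]
Total after period 3: 383 + 906 + 959 + 1126 + 389 + 500 + 1811 = 6074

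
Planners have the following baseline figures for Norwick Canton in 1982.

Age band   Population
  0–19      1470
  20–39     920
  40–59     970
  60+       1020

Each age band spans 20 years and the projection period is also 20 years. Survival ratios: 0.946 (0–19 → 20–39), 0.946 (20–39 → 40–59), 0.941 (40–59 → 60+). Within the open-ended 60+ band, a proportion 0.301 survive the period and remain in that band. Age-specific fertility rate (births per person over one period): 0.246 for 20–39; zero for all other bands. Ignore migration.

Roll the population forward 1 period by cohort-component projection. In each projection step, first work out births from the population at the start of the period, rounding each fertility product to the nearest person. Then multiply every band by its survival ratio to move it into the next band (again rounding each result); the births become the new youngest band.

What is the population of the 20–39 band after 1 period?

1391

Call the bands 1 to 4, youngest first.
— Period 1 —
Births: 920 × 0.246 = 226
Band 2: 1470 × 0.946 = 1391
Band 3: 920 × 0.946 = 870
Band 4: 970 × 0.941 + 1020 × 0.301 = 913 + 307 = 1220
→ [226, 1391, 870, 1220]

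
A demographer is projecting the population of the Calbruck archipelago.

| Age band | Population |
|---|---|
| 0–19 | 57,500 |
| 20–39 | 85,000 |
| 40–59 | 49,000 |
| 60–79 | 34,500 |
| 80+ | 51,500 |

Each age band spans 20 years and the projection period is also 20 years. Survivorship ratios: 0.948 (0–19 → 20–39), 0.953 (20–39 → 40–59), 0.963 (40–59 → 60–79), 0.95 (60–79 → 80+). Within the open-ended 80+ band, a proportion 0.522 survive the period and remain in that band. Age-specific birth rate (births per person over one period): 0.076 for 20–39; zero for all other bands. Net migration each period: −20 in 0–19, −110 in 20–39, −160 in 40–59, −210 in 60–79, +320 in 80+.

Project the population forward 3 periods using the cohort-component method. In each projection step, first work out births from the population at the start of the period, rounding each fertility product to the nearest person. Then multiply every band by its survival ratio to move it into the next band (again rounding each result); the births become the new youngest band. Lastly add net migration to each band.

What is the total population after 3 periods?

173228

After projecting period 1:
Births: 85000 × 0.076 = 6460
20–39: 57500 × 0.948 = 54510
40–59: 85000 × 0.953 = 81005
60–79: 49000 × 0.963 = 47187
80+: 34500 × 0.95 + 51500 × 0.522 = 32775 + 26883 = 59658
Net migration: 0–19 − 20 → 6440; 20–39 − 110 → 54400; 40–59 − 160 → 80845; 60–79 − 210 → 46977; 80+ + 320 → 59978
Population now: 0–19=6440, 20–39=54400, 40–59=80845, 60–79=46977, 80+=59978
After projecting period 2:
Births: 54400 × 0.076 = 4134
20–39: 6440 × 0.948 = 6105
40–59: 54400 × 0.953 = 51843
60–79: 80845 × 0.963 = 77854
80+: 46977 × 0.95 + 59978 × 0.522 = 44628 + 31309 = 75937
Net migration: 0–19 − 20 → 4114; 20–39 − 110 → 5995; 40–59 − 160 → 51683; 60–79 − 210 → 77644; 80+ + 320 → 76257
Population now: 0–19=4114, 20–39=5995, 40–59=51683, 60–79=77644, 80+=76257
After projecting period 3:
Births: 5995 × 0.076 = 456
20–39: 4114 × 0.948 = 3900
40–59: 5995 × 0.953 = 5713
60–79: 51683 × 0.963 = 49771
80+: 77644 × 0.95 + 76257 × 0.522 = 73762 + 39806 = 113568
Net migration: 0–19 − 20 → 436; 20–39 − 110 → 3790; 40–59 − 160 → 5553; 60–79 − 210 → 49561; 80+ + 320 → 113888
Population now: 0–19=436, 20–39=3790, 40–59=5553, 60–79=49561, 80+=113888
Total after period 3: 436 + 3790 + 5553 + 49561 + 113888 = 173228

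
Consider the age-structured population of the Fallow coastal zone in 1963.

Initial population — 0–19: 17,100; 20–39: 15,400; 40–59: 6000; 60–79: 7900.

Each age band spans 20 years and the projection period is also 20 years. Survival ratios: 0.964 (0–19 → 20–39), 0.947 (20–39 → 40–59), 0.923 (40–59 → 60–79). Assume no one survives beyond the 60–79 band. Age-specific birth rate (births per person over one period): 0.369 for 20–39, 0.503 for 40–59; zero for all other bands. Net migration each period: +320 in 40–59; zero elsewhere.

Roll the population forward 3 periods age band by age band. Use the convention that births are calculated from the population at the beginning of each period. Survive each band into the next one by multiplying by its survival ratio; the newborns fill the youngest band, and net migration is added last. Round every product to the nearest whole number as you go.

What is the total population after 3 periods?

Let band 1 be 0–19 through band 4 = 60–79.
— Period 1 —
Births: 15400 × 0.369 = 5683, 6000 × 0.503 = 3018 → total 8701
Band 2: 17100 × 0.964 = 16484
Band 3: 15400 × 0.947 = 14584
Band 4: 6000 × 0.923 = 5538
Net migration: Band 3 + 320 → 14904
Population now: 0–19=8701, 20–39=16484, 40–59=14904, 60–79=5538
— Period 2 —
Births: 16484 × 0.369 = 6083, 14904 × 0.503 = 7497 → total 13580
Band 2: 8701 × 0.964 = 8388
Band 3: 16484 × 0.947 = 15610
Band 4: 14904 × 0.923 = 13756
Net migration: Band 3 + 320 → 15930
Population now: 0–19=13580, 20–39=8388, 40–59=15930, 60–79=13756
— Period 3 —
Births: 8388 × 0.369 = 3095, 15930 × 0.503 = 8013 → total 11108
Band 2: 13580 × 0.964 = 13091
Band 3: 8388 × 0.947 = 7943
Band 4: 15930 × 0.923 = 14703
Net migration: Band 3 + 320 → 8263
Population now: 0–19=11108, 20–39=13091, 40–59=8263, 60–79=14703
Total after period 3: 11108 + 13091 + 8263 + 14703 = 47165

47165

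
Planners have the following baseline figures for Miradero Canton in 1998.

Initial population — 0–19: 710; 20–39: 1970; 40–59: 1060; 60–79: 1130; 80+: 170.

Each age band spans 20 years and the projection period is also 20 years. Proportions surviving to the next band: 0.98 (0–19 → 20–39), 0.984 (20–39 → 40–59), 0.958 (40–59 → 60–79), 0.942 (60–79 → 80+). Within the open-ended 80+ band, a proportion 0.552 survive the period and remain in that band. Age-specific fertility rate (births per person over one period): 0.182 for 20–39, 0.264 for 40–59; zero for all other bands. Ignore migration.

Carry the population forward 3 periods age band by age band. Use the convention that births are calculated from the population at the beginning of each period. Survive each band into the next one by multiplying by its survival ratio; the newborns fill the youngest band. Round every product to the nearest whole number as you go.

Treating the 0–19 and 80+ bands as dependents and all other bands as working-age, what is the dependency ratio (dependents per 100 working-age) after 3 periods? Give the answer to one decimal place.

154.1

(Groups numbered youngest = 1 to oldest = 5.)
[period 1]
Births: 1970 × 0.182 = 359 ; 1060 × 0.264 = 280 → 639
Group 2: 710 × 0.98 = 696
Group 3: 1970 × 0.984 = 1938
Group 4: 1060 × 0.958 = 1015
Group 5: 1130 × 0.942 + 170 × 0.552 = 1064 + 94 = 1158
Population now: 0–19=639, 20–39=696, 40–59=1938, 60–79=1015, 80+=1158
[period 2]
Births: 696 × 0.182 = 127 ; 1938 × 0.264 = 512 → 639
Group 2: 639 × 0.98 = 626
Group 3: 696 × 0.984 = 685
Group 4: 1938 × 0.958 = 1857
Group 5: 1015 × 0.942 + 1158 × 0.552 = 956 + 639 = 1595
Population now: 0–19=639, 20–39=626, 40–59=685, 60–79=1857, 80+=1595
[period 3]
Births: 626 × 0.182 = 114 ; 685 × 0.264 = 181 → 295
Group 2: 639 × 0.98 = 626
Group 3: 626 × 0.984 = 616
Group 4: 685 × 0.958 = 656
Group 5: 1857 × 0.942 + 1595 × 0.552 = 1749 + 880 = 2629
Population now: 0–19=295, 20–39=626, 40–59=616, 60–79=656, 80+=2629
Dependents (band 0–19 + band 80+) = 295 + 2629 = 2924; working-age = 1898; ratio = 2924/1898 × 100 = 154.1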